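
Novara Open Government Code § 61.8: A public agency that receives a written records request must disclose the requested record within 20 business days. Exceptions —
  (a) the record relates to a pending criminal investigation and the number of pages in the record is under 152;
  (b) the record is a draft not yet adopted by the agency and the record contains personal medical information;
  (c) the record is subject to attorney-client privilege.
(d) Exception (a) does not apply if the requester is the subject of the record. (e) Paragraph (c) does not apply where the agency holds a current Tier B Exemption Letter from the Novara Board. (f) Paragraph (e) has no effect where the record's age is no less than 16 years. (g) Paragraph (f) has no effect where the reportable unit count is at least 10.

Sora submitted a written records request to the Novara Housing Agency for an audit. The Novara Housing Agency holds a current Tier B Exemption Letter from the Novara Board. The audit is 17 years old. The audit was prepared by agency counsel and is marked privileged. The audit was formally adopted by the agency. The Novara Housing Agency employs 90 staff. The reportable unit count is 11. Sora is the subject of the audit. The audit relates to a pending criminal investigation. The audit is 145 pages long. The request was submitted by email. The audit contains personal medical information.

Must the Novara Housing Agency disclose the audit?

Yes — the Novara Housing Agency must disclose the audit.

Exception (a): the audit relates to a pending investigation; the number of pages in the record is 145, under the 152 limit — every condition holds. However, paragraph (d) must be considered: (d) operates against (a): Sora is the subject of the audit. (a) is therefore removed.
Exception (b) fails — the audit has been formally adopted.
Exception (c) is satisfied on its face — the audit is privileged. However, paragraphs (e)–(g) must be considered: (e) applies — a current Tier B Exemption Letter is held. (f) operates (the record's age is 17 years, meeting the 16 years threshold), but is itself disapplied by (g): (g) operates against (f): the reportable unit count is 11, meeting the 10 threshold. So (c) is unavailable.
No exception displaces § 61.8.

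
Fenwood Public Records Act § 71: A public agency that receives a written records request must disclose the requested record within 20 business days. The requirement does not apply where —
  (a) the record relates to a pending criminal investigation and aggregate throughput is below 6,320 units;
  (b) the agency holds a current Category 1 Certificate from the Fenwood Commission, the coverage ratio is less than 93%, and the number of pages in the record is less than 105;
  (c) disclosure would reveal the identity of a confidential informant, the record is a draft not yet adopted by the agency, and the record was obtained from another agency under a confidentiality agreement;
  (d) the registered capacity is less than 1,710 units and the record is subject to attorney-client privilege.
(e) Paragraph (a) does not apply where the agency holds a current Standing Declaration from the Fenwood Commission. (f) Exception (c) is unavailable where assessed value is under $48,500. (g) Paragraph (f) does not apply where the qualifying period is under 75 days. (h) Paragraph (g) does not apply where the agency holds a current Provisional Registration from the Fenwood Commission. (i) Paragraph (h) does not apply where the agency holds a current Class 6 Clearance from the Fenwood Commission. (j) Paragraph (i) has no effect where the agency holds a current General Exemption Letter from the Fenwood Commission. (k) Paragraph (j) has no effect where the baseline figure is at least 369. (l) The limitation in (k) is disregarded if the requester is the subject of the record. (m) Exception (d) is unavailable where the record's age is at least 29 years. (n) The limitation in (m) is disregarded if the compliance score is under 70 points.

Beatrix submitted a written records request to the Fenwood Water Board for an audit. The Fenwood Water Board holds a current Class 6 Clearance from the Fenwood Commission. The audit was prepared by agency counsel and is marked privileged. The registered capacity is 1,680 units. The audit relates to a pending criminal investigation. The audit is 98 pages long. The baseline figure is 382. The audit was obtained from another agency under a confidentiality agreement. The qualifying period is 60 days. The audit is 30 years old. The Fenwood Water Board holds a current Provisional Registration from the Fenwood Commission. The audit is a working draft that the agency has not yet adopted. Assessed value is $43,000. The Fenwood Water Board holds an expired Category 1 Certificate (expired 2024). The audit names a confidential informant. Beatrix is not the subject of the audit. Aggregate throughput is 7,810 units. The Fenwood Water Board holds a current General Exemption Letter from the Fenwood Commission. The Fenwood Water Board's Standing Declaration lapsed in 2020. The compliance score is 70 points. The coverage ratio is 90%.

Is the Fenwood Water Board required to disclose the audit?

No — exception (c) applies; the Fenwood Water Board is not required to disclose the audit.

Exception (a) does not apply: aggregate throughput is 7,810 units, not below 6,320 units.
Exception (b) fails — there is no Category 1 Certificate in force.
Exception (c) is satisfied on its face — the audit names a confidential informant; the audit is an unadopted draft; the audit was obtained under a confidentiality agreement. As to paragraphs (f)–(l): (f) would limit (c) — assessed value is $43,000, under the $48,500 limit — but (g) sets (f) aside: (g) is triggered — the qualifying period is 60 days, under the 75 days limit. (h) would limit (g) — a current Provisional Registration is held — but (i) sets (h) aside: (i) operates — a current Class 6 Clearance is held. (j) applies (a current General Exemption Letter is held), but yields to (k): (k) operates — the baseline figure is 382, meeting the 369 threshold. (l), which would lift (k), does not operate here — Beatrix is not the subject of the audit. Exception (c) stands.
Exception (d)'s conditions are all satisfied: the registered capacity is 1,680 units, less than the 1,710 units limit; the audit is privileged. Turning to paragraphs (m)–(n): (m) operates — the record's age is 30 years, meeting the 29 years threshold. (n), which would lift (m), does not operate here — the compliance score is 70 points, not under 70 points. (d) is therefore removed.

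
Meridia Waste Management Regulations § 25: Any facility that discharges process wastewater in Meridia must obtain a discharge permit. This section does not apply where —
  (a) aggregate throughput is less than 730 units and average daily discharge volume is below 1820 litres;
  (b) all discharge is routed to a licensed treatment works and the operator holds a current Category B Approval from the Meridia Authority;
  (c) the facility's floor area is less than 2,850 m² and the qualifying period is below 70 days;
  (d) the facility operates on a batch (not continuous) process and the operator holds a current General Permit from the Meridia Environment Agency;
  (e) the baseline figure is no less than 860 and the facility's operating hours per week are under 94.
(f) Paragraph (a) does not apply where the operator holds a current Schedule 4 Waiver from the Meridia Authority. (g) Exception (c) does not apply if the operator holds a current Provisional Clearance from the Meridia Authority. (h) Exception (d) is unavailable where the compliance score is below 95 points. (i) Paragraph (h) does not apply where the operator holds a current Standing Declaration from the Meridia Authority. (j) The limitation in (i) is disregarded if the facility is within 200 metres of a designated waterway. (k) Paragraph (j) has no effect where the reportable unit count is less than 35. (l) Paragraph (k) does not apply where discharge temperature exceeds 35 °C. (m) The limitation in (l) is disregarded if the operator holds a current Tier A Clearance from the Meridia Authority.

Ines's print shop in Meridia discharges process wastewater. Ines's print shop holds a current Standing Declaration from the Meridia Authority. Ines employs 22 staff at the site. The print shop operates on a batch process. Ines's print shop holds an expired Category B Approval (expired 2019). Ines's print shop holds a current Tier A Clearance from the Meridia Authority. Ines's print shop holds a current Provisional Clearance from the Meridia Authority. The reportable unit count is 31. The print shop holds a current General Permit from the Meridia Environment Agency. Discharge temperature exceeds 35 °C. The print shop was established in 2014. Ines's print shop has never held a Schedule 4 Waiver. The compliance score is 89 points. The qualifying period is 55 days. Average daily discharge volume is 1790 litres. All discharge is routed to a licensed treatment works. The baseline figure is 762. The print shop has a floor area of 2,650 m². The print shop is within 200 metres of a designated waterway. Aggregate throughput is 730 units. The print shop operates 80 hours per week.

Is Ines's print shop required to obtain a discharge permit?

Exception (a) fails — aggregate throughput is 730 units, not less than 730 units.
Exception (b) does not apply: no current Category B Approval is held.
Exception (c): the facility's floor area is 2,650 m², less than the 2,850 m² limit; the qualifying period is 55 days, below the 70 days limit — every condition holds. Turning to paragraph (g): (g) operates against (c): a current Provisional Clearance is held. So (c) is unavailable.
Exception (d): the facility operates on a batch process; a current General Permit is held — every condition holds. Under paragraphs (h)–(m): (h) would limit (d) — the compliance score is 89 points, below the 95 points limit — but (i) sets (h) aside: (i) applies — a current Standing Declaration is held. (j) operates (the print shop is within 200 m of a designated waterway), but is set aside by (k): (k) operates — the reportable unit count is 31, less than the 35 limit. (l) would limit (k) — discharge temperature exceeds 35 °C — but (m) sets (l) aside: (m) operates against (l): a current Tier A Clearance is held. So (d) applies.
Exception (e) fails — the baseline figure is 762, short of 860.

No — exception (d) applies; Ines's print shop is not required to obtain a discharge permit.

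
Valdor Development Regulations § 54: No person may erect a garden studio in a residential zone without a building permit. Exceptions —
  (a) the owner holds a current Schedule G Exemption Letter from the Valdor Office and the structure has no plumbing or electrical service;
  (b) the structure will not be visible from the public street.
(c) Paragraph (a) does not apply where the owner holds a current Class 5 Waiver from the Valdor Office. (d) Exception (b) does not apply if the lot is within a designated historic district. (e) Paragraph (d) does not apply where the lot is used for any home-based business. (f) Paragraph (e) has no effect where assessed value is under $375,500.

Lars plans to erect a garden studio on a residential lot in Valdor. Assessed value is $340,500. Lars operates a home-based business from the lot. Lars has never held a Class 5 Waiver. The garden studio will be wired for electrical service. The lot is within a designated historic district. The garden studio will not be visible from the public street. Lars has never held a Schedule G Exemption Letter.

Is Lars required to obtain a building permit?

Exception (a) does not apply: there is no Schedule G Exemption Letter in force.
Exception (b) is satisfied on its face — the structure will not be visible from the street. But applying paragraphs (d)–(f): (d) operates against (b): the lot is in a historic district. (e) would limit (d) — a home-based business operates on the lot — but (f) sets (e) aside: (f) operates against (e): assessed value is $340,500, under the $375,500 limit. (b) is therefore removed.
Every exception is unavailable, so the rule governs.

Yes — Lars must obtain a building permit.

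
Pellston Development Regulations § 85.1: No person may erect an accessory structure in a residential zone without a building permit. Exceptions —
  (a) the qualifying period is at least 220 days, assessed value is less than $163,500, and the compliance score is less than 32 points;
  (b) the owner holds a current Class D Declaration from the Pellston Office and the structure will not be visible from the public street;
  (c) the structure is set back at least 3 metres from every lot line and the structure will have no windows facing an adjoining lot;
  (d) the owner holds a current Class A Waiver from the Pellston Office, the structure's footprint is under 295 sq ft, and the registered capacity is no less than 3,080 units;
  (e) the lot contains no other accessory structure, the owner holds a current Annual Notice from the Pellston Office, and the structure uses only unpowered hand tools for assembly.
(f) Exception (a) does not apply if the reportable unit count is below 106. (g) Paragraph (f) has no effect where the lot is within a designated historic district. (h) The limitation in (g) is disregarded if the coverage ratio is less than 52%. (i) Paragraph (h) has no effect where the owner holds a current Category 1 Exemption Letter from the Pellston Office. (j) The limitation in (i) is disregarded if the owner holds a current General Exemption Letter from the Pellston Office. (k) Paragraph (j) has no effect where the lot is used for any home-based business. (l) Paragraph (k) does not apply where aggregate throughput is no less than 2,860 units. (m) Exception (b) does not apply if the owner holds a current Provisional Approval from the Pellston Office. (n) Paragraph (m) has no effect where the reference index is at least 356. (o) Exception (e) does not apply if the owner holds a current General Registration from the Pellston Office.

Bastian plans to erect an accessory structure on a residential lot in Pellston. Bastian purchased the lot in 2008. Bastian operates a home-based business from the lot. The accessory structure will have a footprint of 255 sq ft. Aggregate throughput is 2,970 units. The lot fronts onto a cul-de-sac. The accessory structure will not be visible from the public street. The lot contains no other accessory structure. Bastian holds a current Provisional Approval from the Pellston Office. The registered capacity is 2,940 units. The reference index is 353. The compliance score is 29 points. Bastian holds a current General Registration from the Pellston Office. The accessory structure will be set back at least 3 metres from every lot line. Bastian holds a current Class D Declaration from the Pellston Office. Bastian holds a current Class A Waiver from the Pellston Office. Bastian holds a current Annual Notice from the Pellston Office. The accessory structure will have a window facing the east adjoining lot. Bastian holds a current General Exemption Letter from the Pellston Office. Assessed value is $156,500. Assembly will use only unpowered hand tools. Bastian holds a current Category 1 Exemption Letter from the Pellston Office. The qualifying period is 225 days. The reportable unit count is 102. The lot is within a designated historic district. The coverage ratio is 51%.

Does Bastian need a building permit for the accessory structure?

Yes — Bastian must obtain a building permit.

Exception (a)'s conditions are all satisfied: the qualifying period is 225 days, meeting the 220 days threshold; assessed value is $156,500, less than the $163,500 limit; the compliance score is 29 points, less than the 32 points limit. Turning to paragraphs (f)–(l): (f) is engaged — the reportable unit count is 102, below the 106 limit. (g) would limit (f) — the lot is in a historic district — but (h) sets (g) aside: (h) operates against (g): the coverage ratio is 51%, less than the 52% limit. (i) would limit (h) — a current Category 1 Exemption Letter is held — but (j) sets (i) aside: (j) is engaged — a current General Exemption Letter is held. (k) applies (a home-based business operates on the lot), but is displaced by (l): (l) is triggered — aggregate throughput is 2,970 units, meeting the 2,860 units threshold. (a) is therefore removed.
Exception (b): a current Class D Declaration is held; the structure will not be visible from the street — every condition holds. However, paragraphs (m)–(n) must be considered: (m) is engaged — a current Provisional Approval is held. (n), which would lift (m), is inapplicable — the reference index is 353, short of 356. So (b) is unavailable.
Exception (c) does not apply: a window faces an adjoining lot.
Exception (d) fails — the registered capacity is 2,940 units, short of 3,080 units.
Exception (e): the lot has no other accessory structure; a current Annual Notice is held; assembly uses only hand tools — every condition holds. Turning to paragraph (o): (o) operates against (e): a current General Registration is held. So (e) is unavailable.
No exception is made out. Bastian falls within the general rule.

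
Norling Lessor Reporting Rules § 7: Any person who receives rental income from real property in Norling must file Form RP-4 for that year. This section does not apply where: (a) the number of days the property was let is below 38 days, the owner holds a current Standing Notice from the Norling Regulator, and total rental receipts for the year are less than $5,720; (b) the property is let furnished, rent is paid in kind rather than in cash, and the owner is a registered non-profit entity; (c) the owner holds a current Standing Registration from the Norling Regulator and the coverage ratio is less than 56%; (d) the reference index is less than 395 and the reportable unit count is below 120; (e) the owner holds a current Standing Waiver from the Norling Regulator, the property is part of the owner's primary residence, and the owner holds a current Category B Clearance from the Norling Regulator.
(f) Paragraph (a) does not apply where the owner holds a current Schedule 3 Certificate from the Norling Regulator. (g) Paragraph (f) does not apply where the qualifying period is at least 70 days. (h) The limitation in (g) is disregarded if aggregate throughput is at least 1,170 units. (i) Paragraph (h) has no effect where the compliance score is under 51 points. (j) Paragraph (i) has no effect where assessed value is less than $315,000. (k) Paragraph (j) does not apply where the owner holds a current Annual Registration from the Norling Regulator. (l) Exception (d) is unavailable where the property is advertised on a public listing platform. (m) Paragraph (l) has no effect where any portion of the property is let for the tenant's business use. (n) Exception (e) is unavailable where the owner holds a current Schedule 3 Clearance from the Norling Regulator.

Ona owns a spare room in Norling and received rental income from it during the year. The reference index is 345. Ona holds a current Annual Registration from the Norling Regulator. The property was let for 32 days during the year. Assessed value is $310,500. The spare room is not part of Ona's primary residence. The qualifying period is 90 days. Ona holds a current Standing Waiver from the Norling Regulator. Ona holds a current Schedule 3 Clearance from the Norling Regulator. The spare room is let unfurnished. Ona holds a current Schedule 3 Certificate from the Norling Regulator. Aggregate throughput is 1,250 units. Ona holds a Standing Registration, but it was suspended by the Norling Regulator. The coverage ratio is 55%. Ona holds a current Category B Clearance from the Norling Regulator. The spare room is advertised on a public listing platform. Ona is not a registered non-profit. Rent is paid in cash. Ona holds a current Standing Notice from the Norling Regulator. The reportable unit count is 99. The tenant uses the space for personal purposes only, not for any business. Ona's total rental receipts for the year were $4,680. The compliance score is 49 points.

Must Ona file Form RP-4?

All of (a)'s requirements are met (the number of days the property was let is 32 days, below the 38 days limit; a current Standing Notice is held; total rental receipts for the year are $4,680, less than the $5,720 limit). As to paragraphs (f)–(k): (f) would limit (a) — a current Schedule 3 Certificate is held — but (g) sets (f) aside: (g) is engaged — the qualifying period is 90 days, meeting the 70 days threshold. (h) applies (aggregate throughput is 1,250 units, meeting the 1,170 units threshold), but is displaced by (i): (i) operates against (h): the compliance score is 49 points, under the 51 points limit. (j) operates (assessed value is $310,500, less than the $315,000 limit), but is overridden by (k): (k) is triggered — a current Annual Registration is held. (a) remains available.
Exception (b) requires that the property is let furnished; but the property is let unfurnished, so (b) is unavailable.
Exception (c) requires that the owner holds a current Standing Registration from the Norling Regulator; but no current Standing Registration is held, so (c) is unavailable.
All of (d)'s requirements are met (the reference index is 345, less than the 395 limit; the reportable unit count is 99, below the 120 limit). But applying paragraphs (l)–(m): (l) operates against (d): the property is publicly advertised. (m) does not operate here (the space is used for personal purposes only), so (l) stands. Exception (d) does not apply.
Exception (e) fails — the spare room is not part of the primary residence.

No — exception (a) applies; Ona is not required to file Form RP-4.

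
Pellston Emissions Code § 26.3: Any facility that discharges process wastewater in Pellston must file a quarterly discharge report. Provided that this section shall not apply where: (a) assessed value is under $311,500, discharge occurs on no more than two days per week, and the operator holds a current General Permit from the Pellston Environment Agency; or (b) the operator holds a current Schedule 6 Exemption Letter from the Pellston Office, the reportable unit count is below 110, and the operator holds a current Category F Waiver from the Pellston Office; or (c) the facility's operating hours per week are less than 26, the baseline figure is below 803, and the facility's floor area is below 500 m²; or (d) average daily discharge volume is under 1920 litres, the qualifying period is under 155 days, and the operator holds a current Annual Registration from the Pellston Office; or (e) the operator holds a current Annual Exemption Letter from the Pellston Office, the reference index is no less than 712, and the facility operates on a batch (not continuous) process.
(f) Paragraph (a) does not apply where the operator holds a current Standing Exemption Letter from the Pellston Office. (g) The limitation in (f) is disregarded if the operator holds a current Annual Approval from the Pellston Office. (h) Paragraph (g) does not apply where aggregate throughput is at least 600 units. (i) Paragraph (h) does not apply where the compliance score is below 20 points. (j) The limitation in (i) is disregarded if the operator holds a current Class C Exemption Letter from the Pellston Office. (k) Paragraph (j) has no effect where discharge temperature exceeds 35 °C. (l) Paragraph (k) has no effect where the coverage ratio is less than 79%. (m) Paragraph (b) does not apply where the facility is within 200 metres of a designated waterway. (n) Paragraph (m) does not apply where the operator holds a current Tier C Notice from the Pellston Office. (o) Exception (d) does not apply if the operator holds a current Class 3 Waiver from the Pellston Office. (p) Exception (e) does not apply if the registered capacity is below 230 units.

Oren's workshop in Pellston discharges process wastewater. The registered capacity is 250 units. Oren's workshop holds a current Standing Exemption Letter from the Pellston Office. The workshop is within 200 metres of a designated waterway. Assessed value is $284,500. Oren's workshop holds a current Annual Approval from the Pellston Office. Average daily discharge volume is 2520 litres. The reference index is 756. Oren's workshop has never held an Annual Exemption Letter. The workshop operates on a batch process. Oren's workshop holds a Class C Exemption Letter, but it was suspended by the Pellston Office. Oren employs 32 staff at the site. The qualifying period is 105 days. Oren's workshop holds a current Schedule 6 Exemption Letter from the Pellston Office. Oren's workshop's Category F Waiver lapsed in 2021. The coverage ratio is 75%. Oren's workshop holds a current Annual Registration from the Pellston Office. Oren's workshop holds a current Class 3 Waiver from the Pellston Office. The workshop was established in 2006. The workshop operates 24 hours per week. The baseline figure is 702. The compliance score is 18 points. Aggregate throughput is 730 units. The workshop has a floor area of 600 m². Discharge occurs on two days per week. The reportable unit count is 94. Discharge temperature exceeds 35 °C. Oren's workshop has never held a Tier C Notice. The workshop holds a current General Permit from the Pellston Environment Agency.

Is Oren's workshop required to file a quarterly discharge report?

Exception (a)'s conditions are all satisfied: assessed value is $284,500, under the $311,500 limit; discharge occurs on no more than two days per week; a current General Permit is held. Under paragraphs (f)–(l): (f) operates (a current Standing Exemption Letter is held), but is overridden by (g): (g) operates against (f): a current Annual Approval is held. (h) is engaged (aggregate throughput is 730 units, meeting the 600 units threshold), but is overridden by (i): (i) applies — the compliance score is 18 points, below the 20 points limit. (j), which would lift (i), does not operate here — there is no Class C Exemption Letter in force. Exception (a) stands.
Exception (b) fails — there is no Category F Waiver in force.
Exception (c) fails — the facility's floor area is 600 m², not below 500 m².
Exception (d) does not apply: average daily discharge volume is 2520 litres, not under 1920 litres.
Exception (e) does not apply: no current Annual Exemption Letter is held.

No — exception (a) applies; Oren's workshop is not required to file a quarterly discharge report.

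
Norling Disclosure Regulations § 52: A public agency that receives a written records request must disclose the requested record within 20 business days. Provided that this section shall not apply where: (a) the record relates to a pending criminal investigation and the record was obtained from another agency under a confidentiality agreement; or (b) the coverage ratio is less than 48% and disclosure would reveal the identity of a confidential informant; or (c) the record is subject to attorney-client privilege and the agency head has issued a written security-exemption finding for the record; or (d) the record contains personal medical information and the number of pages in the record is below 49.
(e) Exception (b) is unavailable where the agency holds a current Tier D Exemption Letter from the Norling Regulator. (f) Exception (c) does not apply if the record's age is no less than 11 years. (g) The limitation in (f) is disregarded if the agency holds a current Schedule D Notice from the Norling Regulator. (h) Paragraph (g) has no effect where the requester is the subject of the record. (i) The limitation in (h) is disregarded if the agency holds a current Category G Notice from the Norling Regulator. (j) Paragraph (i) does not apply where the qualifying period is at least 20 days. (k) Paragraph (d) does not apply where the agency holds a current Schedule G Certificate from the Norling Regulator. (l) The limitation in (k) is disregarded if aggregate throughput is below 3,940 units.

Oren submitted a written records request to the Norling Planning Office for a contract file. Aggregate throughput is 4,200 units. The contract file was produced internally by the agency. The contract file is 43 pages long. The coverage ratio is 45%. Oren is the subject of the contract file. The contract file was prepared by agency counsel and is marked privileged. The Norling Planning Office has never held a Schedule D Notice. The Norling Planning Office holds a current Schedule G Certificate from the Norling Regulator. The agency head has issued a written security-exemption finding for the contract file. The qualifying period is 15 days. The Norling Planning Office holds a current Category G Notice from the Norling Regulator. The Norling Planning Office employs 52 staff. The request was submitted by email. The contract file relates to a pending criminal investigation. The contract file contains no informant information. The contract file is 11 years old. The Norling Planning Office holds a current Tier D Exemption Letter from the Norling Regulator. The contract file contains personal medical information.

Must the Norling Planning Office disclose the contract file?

Yes — the Norling Planning Office must disclose the contract file.

Exception (a) requires that the record was obtained from another agency under a confidentiality agreement; but the contract file was produced internally, so (a) is unavailable.
Exception (b) does not apply: the contract file contains no informant information.
Exception (c)'s conditions are all satisfied: the contract file is privileged; a written security-exemption finding has been issued. But: (f) operates against (c): the record's age is 11 years, meeting the 11 years threshold. (g) is not engaged (no current Schedule D Notice is held), so (f) stands. (c) is therefore removed.
Exception (d): the contract file contains personal medical information; the number of pages in the record is 43, below the 49 limit — every condition holds. Turning to paragraphs (k)–(l): (k) applies — a current Schedule G Certificate is held. (l) is not engaged (aggregate throughput is 4,200 units, not below 3,940 units), so (k) stands. Exception (d) does not apply.
Every exception is unavailable, so the rule governs.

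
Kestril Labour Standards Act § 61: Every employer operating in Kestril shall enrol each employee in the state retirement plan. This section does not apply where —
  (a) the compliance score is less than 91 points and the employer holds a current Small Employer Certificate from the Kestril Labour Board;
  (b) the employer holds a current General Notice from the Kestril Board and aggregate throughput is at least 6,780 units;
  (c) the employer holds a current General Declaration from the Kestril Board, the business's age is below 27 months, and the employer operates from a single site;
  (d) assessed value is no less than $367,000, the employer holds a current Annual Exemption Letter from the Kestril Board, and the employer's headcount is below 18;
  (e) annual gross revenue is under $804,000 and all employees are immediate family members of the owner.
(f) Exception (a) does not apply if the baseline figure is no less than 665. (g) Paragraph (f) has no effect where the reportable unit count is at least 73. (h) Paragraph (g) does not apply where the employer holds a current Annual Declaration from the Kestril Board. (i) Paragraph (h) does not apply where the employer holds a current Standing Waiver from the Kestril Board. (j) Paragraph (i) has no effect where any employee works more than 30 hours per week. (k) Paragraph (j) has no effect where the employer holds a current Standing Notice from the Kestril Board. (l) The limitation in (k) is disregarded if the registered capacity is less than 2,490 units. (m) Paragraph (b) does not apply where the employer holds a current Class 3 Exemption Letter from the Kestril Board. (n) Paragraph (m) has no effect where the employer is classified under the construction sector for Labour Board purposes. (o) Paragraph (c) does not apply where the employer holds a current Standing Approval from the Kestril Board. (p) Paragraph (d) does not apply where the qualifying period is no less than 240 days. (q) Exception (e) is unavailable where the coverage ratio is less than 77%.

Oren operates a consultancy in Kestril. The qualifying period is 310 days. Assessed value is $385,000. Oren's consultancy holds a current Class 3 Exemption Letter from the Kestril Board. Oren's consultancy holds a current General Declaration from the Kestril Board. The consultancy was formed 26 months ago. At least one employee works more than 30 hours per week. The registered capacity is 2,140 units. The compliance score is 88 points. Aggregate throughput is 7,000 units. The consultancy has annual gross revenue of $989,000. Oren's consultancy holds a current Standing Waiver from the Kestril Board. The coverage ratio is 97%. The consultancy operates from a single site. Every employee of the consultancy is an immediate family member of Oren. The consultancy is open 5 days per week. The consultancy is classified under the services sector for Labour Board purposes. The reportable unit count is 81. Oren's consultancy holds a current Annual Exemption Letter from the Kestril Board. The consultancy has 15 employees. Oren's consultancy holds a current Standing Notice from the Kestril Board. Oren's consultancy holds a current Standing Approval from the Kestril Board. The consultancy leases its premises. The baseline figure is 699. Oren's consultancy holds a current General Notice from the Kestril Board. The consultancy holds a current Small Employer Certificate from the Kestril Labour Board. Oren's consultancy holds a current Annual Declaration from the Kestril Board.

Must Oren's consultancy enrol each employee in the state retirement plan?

Yes — Oren's consultancy must enrol each employee in the state retirement plan.

Exception (a) is satisfied on its face — the compliance score is 88 points, less than the 91 points limit; a current Small Employer Certificate is held. But applying paragraphs (f)–(l): (f) operates against (a): the baseline figure is 699, meeting the 665 threshold. (g) applies (the reportable unit count is 81, meeting the 73 threshold), but is overridden by (h): (h) operates — a current Annual Declaration is held. (i) operates (a current Standing Waiver is held), but is displaced by (j): (j) is engaged — at least one employee exceeds 30 hours/week. (k) applies (a current Standing Notice is held), but yields to (l): (l) operates against (k): the registered capacity is 2,140 units, less than the 2,490 units limit. (a) is therefore removed.
Exception (b): a current General Notice is held; aggregate throughput is 7,000 units, meeting the 6,780 units threshold — every condition holds. But applying paragraphs (m)–(n): (m) operates against (b): a current Class 3 Exemption Letter is held. (n) is not engaged (the consultancy is classified under the services sector), so (m) stands. So (b) is unavailable.
Exception (c): a current General Declaration is held; the business's age is 26 months, below the 27 months limit; the employer operates from a single site — every condition holds. However, paragraph (o) must be considered: (o) operates against (c): a current Standing Approval is held. (c) is therefore removed.
Exception (d)'s conditions are all satisfied: assessed value is $385,000, meeting the $367,000 threshold; a current Annual Exemption Letter is held; the employer's headcount is 15, below the 18 limit. But applying paragraph (p): (p) is engaged — the qualifying period is 310 days, meeting the 240 days threshold. (d) is therefore removed.
Exception (e) does not apply: annual gross revenue is $989,000, not under $804,000.
Every exception is unavailable, so the rule governs.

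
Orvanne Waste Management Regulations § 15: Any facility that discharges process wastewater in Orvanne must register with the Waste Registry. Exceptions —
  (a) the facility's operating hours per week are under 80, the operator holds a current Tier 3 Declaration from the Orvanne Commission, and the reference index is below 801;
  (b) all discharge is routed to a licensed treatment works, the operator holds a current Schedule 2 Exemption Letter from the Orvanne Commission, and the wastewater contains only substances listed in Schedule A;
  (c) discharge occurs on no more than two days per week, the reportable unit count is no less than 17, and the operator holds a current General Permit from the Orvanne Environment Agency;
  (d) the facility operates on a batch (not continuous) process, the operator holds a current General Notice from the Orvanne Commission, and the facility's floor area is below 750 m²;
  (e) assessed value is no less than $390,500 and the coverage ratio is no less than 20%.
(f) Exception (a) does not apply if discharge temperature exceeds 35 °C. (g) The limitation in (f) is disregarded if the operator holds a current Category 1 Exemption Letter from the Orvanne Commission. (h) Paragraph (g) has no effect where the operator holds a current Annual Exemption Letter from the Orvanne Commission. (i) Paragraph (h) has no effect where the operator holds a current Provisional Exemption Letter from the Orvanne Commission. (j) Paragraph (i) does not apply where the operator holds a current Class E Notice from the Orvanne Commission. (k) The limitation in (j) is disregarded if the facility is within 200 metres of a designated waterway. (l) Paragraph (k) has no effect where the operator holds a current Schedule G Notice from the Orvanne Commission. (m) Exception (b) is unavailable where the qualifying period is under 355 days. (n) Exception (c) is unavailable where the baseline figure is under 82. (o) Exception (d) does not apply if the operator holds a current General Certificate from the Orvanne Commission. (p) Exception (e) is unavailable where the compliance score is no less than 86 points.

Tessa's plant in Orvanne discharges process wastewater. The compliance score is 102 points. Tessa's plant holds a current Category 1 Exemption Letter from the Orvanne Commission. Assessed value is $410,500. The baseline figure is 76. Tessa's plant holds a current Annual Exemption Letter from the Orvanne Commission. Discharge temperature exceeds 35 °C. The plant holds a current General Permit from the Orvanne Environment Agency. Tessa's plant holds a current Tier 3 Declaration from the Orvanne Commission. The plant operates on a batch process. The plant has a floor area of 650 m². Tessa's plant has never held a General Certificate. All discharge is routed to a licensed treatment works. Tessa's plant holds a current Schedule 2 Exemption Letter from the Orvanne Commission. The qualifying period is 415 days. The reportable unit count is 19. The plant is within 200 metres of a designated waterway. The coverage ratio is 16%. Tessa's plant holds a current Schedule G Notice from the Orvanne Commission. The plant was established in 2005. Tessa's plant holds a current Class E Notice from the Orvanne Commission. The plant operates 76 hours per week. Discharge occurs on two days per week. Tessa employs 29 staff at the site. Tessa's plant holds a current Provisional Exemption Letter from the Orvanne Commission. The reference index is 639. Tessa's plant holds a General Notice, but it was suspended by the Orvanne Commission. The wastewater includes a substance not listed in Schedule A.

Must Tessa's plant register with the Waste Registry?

Yes — Tessa's plant must register with the Waste Registry.

Exception (a): the facility's operating hours per week are 76, under the 80 limit; a current Tier 3 Declaration is held; the reference index is 639, below the 801 limit — every condition holds. But: (f) is triggered — discharge temperature exceeds 35 °C. (g) is triggered (a current Category 1 Exemption Letter is held), but is overridden by (h): (h) is engaged — a current Annual Exemption Letter is held. (i) would limit (h) — a current Provisional Exemption Letter is held — but (j) sets (i) aside: (j) operates against (i): a current Class E Notice is held. (k) would limit (j) — the plant is within 200 m of a designated waterway — but (l) sets (k) aside: (l) operates against (k): a current Schedule G Notice is held. (a) is therefore removed.
Exception (b) does not apply: the wastewater includes a non-Schedule-A substance.
All of (c)'s requirements are met (discharge occurs on no more than two days per week; the reportable unit count is 19, meeting the 17 threshold; a current General Permit is held). But: (n) operates against (c): the baseline figure is 76, under the 82 limit. So (c) is unavailable.
Exception (d) requires that the operator holds a current General Notice from the Orvanne Commission; but no current General Notice is held, so (d) is unavailable.
Exception (e) fails — the coverage ratio is 16%, short of 20%.
No exception applies. The general rule governs.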